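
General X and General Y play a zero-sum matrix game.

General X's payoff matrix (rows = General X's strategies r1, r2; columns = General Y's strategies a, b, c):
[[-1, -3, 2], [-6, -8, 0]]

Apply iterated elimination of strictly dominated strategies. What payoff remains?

Column c is strictly dominated by a for General Y (-1<2, -6<0); eliminate c.
Column a is strictly dominated by b for General Y (-3<-1, -8<-6); eliminate a.
Row r2 is strictly dominated by row r1 (-3>-8); eliminate r2.
Only (r1, b) remains, with payoff -3.

-3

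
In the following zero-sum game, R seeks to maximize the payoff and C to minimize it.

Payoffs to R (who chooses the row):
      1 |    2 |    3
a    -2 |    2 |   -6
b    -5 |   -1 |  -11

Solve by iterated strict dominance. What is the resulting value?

Column 1 is strictly dominated by 3 for C (-6<-2, -11<-5); eliminate 1.
Row b is strictly dominated by row a (2>-1, -6>-11); eliminate b.
Column 2 is strictly dominated by 3 for C (-6<2); eliminate 2.
Only (a, 3) remains, with payoff -6.

-6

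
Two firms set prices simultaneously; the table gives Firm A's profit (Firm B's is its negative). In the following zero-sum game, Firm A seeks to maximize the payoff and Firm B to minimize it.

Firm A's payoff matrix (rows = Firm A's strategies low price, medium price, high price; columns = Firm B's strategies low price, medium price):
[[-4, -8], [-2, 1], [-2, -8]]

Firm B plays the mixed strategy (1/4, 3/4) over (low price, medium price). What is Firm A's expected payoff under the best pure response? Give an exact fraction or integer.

low price: (-4)·(1/4) + (-8)·(3/4) = -7.
medium price: (-2)·(1/4) + (1)·(3/4) = 1/4.
high price: (-2)·(1/4) + (-8)·(3/4) = -13/2.
The best pure response is medium price with expected payoff 1/4.

1/4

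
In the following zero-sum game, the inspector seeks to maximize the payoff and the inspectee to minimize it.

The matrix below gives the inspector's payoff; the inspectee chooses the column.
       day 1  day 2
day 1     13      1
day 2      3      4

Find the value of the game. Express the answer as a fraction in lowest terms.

49/13

Row minima are 1 and 3, so the inspector's maximin is 3; column maxima are 13 and 4, so the inspectee's minimax is 4. These differ, so the equilibrium is in mixed strategies.
Let the inspector play day 1 with probability p. The inspectee is indifferent when 13p + 3(1−p) = p + 4(1−p), giving p = 1/13.
Let the inspectee play day 1 with probability q. The inspector is indifferent when 13q + (1−q) = 3q + 4(1−q), giving q = 3/13.
The value is 13·(3/13) + (1)·(10/13) = 49/13.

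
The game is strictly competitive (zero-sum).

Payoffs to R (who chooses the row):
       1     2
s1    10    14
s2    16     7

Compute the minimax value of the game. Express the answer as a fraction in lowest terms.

154/13

Row minima are 10 and 7, so R's maximin is 10; column maxima are 16 and 14, so C's minimax is 14. These differ, so the equilibrium is in mixed strategies.
Let R play s1 with probability p. C is indifferent when 10p + 16(1−p) = 14p + 7(1−p), giving p = 9/13.
Let C play 1 with probability q. R is indifferent when 10q + 14(1−q) = 16q + 7(1−q), giving q = 7/13.
The value is 10·(7/13) + (14)·(6/13) = 154/13.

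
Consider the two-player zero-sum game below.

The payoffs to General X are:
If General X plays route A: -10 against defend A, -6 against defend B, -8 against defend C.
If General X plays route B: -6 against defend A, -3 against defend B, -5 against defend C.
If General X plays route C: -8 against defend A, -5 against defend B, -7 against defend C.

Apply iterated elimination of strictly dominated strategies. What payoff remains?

-6

Column defend B is strictly dominated by defend A for General Y (-10<-6, -6<-3, -8<-5); eliminate defend B.
Column defend C is strictly dominated by defend A for General Y (-10<-8, -6<-5, -8<-7); eliminate defend C.
Row route A is strictly dominated by row route B (-6>-10); eliminate route A.
Row route C is strictly dominated by row route B (-6>-8); eliminate route C.
Only (route B, defend A) remains, with payoff -6.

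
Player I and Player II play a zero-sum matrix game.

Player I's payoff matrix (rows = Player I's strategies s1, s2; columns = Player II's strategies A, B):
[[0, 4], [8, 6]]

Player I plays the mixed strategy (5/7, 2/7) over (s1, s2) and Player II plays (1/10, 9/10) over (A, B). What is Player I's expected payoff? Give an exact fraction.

152/35

Against (1/10, 9/10), each row's expected payoff is s1: 18/5; s2: 31/5.
Taking the (5/7, 2/7)-weighted average: (5/7)·(18/5) + (2/7)·(31/5) = 152/35.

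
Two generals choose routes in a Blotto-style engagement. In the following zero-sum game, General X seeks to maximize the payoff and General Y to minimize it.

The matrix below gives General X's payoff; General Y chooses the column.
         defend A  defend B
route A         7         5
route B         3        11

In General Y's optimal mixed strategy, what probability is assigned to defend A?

Row minima are 5 and 3, so General X's maximin is 5; column maxima are 7 and 11, so General Y's minimax is 7. These differ, so the equilibrium is in mixed strategies.
Let General Y play defend A with probability q. General X is indifferent when 7q + 5(1−q) = 3q + 11(1−q), giving q = 3/5.

3/5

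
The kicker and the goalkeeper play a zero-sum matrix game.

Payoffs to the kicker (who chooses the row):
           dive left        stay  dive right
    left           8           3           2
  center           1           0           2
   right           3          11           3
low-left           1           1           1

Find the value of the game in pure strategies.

Row minima: 2, 0, 3, 1 → the kicker's maximin is 3.
Column maxima: 8, 11, 3 → the goalkeeper's minimax is 3.
They coincide at (right, dive right), so the value is 3.

3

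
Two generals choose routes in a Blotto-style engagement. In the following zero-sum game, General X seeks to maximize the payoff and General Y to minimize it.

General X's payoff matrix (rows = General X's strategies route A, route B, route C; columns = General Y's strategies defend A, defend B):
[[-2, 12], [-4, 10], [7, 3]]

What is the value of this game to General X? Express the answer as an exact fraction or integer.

Row route B is strictly dominated by row route A, so General X never plays it.
The remaining 2×2 game on (route A, route C) × (defend A, defend B) has no saddle point. Let General X play route A with probability p; indifference gives −2p + 7(1−p) = 12p + 3(1−p), so p = 2/9.
Similarly General Y's optimal q on defend A is 1/2, and the value is -2·(1/2) + (12)·(1/2) = 5.

5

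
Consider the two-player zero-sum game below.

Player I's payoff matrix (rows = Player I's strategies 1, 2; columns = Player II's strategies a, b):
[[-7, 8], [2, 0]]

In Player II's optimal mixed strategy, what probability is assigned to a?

8/17

Row minima are -7 and 0, so Player I's maximin is 0; column maxima are 2 and 8, so Player II's minimax is 2. These differ, so the equilibrium is in mixed strategies.
Let Player II play a with probability q. Player I is indifferent when −7q + 8(1−q) = 2q, giving q = 8/17.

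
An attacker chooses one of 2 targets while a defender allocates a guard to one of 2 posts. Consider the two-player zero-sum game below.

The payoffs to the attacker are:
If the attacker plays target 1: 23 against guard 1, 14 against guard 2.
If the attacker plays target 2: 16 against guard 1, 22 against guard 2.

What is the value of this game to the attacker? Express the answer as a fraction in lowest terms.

Row minima are 14 and 16, so the attacker's maximin is 16; column maxima are 23 and 22, so the defender's minimax is 22. These differ, so the equilibrium is in mixed strategies.
Let the attacker play target 1 with probability p. The defender is indifferent when 23p + 16(1−p) = 14p + 22(1−p), giving p = 2/5.
Let the defender play guard 1 with probability q. The attacker is indifferent when 23q + 14(1−q) = 16q + 22(1−q), giving q = 8/15.
The value is 23·(8/15) + (14)·(7/15) = 94/5.

94/5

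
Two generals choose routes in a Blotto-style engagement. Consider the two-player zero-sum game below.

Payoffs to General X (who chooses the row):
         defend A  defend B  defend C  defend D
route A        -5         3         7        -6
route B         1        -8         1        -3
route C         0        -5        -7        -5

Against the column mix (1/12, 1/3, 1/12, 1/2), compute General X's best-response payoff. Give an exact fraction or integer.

route A: (-5)·(1/12) + (3)·(1/3) + (7)·(1/12) + (-6)·(1/2) = -11/6.
route B: (1)·(1/12) + (-8)·(1/3) + (1)·(1/12) + (-3)·(1/2) = -4.
route C: (0)·(1/12) + (-5)·(1/3) + (-7)·(1/12) + (-5)·(1/2) = -19/4.
The best pure response is route A with expected payoff -11/6.

-11/6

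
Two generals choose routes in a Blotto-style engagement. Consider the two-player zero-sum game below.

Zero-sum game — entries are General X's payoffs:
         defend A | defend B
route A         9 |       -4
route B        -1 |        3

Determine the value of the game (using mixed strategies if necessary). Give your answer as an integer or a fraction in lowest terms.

Row minima are -4 and -1, so General X's maximin is -1; column maxima are 9 and 3, so General Y's minimax is 3. These differ, so the equilibrium is in mixed strategies.
Let General X play route A with probability p. General Y is indifferent when 9p − (1−p) = −4p + 3(1−p), giving p = 4/17.
Let General Y play defend A with probability q. General X is indifferent when 9q − 4(1−q) = −q + 3(1−q), giving q = 7/17.
The value is 9·(7/17) + (-4)·(10/17) = 23/17.

23/17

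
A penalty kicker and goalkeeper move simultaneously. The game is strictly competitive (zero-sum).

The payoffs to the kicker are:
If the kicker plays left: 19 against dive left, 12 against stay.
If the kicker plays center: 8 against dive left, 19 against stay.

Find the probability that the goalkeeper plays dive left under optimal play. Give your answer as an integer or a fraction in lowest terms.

Row minima are 12 and 8, so the kicker's maximin is 12; column maxima are 19 and 19, so the goalkeeper's minimax is 19. These differ, so the equilibrium is in mixed strategies.
Let the goalkeeper play dive left with probability q. The kicker is indifferent when 19q + 12(1−q) = 8q + 19(1−q), giving q = 7/18.

7/18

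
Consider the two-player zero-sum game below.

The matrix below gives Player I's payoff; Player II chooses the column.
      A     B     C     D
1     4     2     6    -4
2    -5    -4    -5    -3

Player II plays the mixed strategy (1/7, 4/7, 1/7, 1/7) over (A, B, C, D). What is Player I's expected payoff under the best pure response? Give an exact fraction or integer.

1: (4)·(1/7) + (2)·(4/7) + (6)·(1/7) + (-4)·(1/7) = 2.
2: (-5)·(1/7) + (-4)·(4/7) + (-5)·(1/7) + (-3)·(1/7) = -29/7.
The best pure response is 1 with expected payoff 2.

2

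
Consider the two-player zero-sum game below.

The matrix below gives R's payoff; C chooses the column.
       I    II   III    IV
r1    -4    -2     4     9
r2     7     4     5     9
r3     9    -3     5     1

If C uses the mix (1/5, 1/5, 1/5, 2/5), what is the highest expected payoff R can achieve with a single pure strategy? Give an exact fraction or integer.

34/5

r1: (-4)·(1/5) + (-2)·(1/5) + (4)·(1/5) + (9)·(2/5) = 16/5.
r2: (7)·(1/5) + (4)·(1/5) + (5)·(1/5) + (9)·(2/5) = 34/5.
r3: (9)·(1/5) + (-3)·(1/5) + (5)·(1/5) + (1)·(2/5) = 13/5.
The best pure response is r2 with expected payoff 34/5.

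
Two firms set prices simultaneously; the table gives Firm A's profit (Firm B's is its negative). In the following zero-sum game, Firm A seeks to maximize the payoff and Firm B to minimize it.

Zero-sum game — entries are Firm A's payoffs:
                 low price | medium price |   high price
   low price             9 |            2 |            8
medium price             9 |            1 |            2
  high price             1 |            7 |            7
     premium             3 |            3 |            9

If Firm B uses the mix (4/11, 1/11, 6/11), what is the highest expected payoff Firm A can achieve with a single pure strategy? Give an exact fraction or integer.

low price: (9)·(4/11) + (2)·(1/11) + (8)·(6/11) = 86/11.
medium price: (9)·(4/11) + (1)·(1/11) + (2)·(6/11) = 49/11.
high price: (1)·(4/11) + (7)·(1/11) + (7)·(6/11) = 53/11.
premium: (3)·(4/11) + (3)·(1/11) + (9)·(6/11) = 69/11.
The best pure response is low price with expected payoff 86/11.

86/11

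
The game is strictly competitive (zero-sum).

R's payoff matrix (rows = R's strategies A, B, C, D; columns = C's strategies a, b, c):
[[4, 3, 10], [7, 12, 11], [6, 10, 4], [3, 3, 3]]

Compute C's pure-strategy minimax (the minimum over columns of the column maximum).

The worst case (largest entry) in each column is a: 7, b: 12, c: 11.
The best (smallest) of these is 7.

7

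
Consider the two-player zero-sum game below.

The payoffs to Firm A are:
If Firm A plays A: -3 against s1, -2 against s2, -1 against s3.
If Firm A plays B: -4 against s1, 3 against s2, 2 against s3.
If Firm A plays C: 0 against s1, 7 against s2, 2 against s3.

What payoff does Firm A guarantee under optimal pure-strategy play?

0

Row minima: -3, -4, 0 → Firm A's maximin is 0.
Column maxima: 0, 7, 2 → Firm B's minimax is 0.
They coincide at (C, s1), so the value is 0.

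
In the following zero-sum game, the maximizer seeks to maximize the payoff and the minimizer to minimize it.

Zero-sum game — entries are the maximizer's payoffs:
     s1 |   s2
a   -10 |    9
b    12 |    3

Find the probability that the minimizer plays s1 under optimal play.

3/14

Row minima are -10 and 3, so the maximizer's maximin is 3; column maxima are 12 and 9, so the minimizer's minimax is 9. These differ, so the equilibrium is in mixed strategies.
Let the minimizer play s1 with probability q. The maximizer is indifferent when −10q + 9(1−q) = 12q + 3(1−q), giving q = 3/14.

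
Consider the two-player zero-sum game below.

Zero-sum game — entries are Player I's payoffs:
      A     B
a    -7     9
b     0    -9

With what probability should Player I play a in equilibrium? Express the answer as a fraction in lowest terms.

Row minima are -7 and -9, so Player I's maximin is -7; column maxima are 0 and 9, so Player II's minimax is 0. These differ, so the equilibrium is in mixed strategies.
Let Player I play a with probability p. Player II is indifferent when −7p = 9p − 9(1−p), giving p = 9/25.

9/25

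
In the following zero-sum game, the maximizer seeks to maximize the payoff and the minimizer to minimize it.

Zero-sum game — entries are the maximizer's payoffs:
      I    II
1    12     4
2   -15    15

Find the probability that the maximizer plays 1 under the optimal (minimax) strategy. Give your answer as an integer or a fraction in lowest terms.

Row minima are 4 and -15, so the maximizer's maximin is 4; column maxima are 12 and 15, so the minimizer's minimax is 12. These differ, so the equilibrium is in mixed strategies.
Let the maximizer play 1 with probability p. The minimizer is indifferent when 12p − 15(1−p) = 4p + 15(1−p), giving p = 15/19.

15/19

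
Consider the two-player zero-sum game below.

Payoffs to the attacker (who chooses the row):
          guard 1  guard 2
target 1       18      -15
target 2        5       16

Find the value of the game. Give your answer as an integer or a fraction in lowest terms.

Row minima are -15 and 5, so the attacker's maximin is 5; column maxima are 18 and 16, so the defender's minimax is 16. These differ, so the equilibrium is in mixed strategies.
Let the attacker play target 1 with probability p. The defender is indifferent when 18p + 5(1−p) = −15p + 16(1−p), giving p = 1/4.
Let the defender play guard 1 with probability q. The attacker is indifferent when 18q − 15(1−q) = 5q + 16(1−q), giving q = 31/44.
The value is 18·(31/44) + (-15)·(13/44) = 33/4.

33/4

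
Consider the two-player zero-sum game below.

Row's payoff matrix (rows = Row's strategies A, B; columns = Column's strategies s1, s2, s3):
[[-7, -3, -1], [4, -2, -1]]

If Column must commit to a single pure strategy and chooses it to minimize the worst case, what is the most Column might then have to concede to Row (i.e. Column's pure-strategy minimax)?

-2

The worst case (largest entry) in each column is s1: 4, s2: -2, s3: -1.
The best (smallest) of these is -2.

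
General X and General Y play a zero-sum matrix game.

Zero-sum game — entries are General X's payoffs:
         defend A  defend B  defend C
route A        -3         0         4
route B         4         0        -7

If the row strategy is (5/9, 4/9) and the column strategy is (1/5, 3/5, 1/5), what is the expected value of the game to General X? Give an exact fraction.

-7/45

Against (1/5, 3/5, 1/5), each row's expected payoff is route A: 1/5; route B: -3/5.
Taking the (5/9, 4/9)-weighted average: (5/9)·(1/5) + (4/9)·(-3/5) = -7/45.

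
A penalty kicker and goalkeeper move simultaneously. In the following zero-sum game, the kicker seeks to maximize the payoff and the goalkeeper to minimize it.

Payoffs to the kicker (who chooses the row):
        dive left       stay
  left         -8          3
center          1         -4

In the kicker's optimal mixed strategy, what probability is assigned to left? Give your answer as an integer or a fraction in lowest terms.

Row minima are -8 and -4, so the kicker's maximin is -4; column maxima are 1 and 3, so the goalkeeper's minimax is 1. These differ, so the equilibrium is in mixed strategies.
Let the kicker play left with probability p. The goalkeeper is indifferent when −8p + (1−p) = 3p − 4(1−p), giving p = 5/16.

5/16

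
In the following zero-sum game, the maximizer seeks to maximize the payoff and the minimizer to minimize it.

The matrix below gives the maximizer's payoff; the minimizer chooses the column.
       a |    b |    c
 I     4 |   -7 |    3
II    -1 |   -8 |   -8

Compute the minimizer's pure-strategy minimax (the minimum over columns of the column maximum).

-7

The worst case (largest entry) in each column is a: 4, b: -7, c: 3.
The best (smallest) of these is -7.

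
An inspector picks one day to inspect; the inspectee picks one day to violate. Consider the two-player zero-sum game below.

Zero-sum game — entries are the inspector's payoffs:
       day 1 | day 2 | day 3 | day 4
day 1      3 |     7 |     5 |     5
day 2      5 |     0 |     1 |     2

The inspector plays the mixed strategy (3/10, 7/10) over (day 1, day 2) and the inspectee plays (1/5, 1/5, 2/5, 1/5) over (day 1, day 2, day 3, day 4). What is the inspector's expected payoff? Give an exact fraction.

69/25

Against (1/5, 1/5, 2/5, 1/5), each row's expected payoff is day 1: 5; day 2: 9/5.
Taking the (3/10, 7/10)-weighted average: (3/10)·(5) + (7/10)·(9/5) = 69/25.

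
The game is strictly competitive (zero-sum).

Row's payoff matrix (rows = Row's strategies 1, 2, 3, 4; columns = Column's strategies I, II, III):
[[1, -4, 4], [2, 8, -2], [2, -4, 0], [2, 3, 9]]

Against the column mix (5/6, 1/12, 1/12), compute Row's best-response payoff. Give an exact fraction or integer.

8/3

1: (1)·(5/6) + (-4)·(1/12) + (4)·(1/12) = 5/6.
2: (2)·(5/6) + (8)·(1/12) + (-2)·(1/12) = 13/6.
3: (2)·(5/6) + (-4)·(1/12) + (0)·(1/12) = 4/3.
4: (2)·(5/6) + (3)·(1/12) + (9)·(1/12) = 8/3.
The best pure response is 4 with expected payoff 8/3.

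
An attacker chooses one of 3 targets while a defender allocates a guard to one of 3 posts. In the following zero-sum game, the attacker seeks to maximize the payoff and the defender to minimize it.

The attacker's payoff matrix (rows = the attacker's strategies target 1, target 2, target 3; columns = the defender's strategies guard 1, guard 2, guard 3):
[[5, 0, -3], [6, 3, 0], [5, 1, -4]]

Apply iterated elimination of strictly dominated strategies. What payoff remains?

Row target 1 is strictly dominated by row target 2 (6>5, 3>0, 0>-3); eliminate target 1.
Column guard 2 is strictly dominated by guard 3 for the defender (0<3, -4<1); eliminate guard 2.
Column guard 1 is strictly dominated by guard 3 for the defender (0<6, -4<5); eliminate guard 1.
Row target 3 is strictly dominated by row target 2 (0>-4); eliminate target 3.
Only (target 2, guard 3) remains, with payoff 0.

0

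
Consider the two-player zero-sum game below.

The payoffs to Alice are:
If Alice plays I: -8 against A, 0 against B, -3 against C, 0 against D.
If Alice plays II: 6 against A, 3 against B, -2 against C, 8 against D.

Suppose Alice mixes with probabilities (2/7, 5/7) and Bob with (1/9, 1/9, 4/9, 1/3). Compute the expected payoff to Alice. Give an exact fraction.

85/63

Against (1/9, 1/9, 4/9, 1/3), each row's expected payoff is I: -20/9; II: 25/9.
Taking the (2/7, 5/7)-weighted average: (2/7)·(-20/9) + (5/7)·(25/9) = 85/63.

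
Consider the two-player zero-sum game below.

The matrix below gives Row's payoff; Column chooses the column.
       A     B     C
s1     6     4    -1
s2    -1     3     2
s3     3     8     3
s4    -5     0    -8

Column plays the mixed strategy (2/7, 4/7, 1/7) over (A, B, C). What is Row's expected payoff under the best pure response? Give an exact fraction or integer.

s1: (6)·(2/7) + (4)·(4/7) + (-1)·(1/7) = 27/7.
s2: (-1)·(2/7) + (3)·(4/7) + (2)·(1/7) = 12/7.
s3: (3)·(2/7) + (8)·(4/7) + (3)·(1/7) = 41/7.
s4: (-5)·(2/7) + (0)·(4/7) + (-8)·(1/7) = -18/7.
The best pure response is s3 with expected payoff 41/7.

41/7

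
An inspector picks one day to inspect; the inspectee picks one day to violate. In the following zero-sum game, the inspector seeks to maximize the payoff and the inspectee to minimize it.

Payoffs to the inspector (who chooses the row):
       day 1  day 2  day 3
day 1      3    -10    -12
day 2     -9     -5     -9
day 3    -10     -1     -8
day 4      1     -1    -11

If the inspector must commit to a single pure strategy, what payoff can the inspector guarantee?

-9

The worst-case payoff for each row is day 1: -12, day 2: -9, day 3: -10, day 4: -11.
The best of these is -9.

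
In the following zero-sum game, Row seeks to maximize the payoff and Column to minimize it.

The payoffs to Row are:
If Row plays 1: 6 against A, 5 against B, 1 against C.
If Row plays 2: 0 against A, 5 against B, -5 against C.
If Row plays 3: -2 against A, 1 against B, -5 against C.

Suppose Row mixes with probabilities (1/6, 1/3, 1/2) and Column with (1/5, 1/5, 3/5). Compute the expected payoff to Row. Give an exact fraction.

Against (1/5, 1/5, 3/5), each row's expected payoff is 1: 14/5; 2: -2; 3: -16/5.
Taking the (1/6, 1/3, 1/2)-weighted average: (1/6)·(14/5) + (1/3)·(-2) + (1/2)·(-16/5) = -9/5.

-9/5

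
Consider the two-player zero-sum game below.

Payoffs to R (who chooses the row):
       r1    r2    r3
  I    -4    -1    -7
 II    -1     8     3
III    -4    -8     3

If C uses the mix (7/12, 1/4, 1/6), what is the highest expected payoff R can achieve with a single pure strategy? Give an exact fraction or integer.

23/12

I: (-4)·(7/12) + (-1)·(1/4) + (-7)·(1/6) = -15/4.
II: (-1)·(7/12) + (8)·(1/4) + (3)·(1/6) = 23/12.
III: (-4)·(7/12) + (-8)·(1/4) + (3)·(1/6) = -23/6.
The best pure response is II with expected payoff 23/12.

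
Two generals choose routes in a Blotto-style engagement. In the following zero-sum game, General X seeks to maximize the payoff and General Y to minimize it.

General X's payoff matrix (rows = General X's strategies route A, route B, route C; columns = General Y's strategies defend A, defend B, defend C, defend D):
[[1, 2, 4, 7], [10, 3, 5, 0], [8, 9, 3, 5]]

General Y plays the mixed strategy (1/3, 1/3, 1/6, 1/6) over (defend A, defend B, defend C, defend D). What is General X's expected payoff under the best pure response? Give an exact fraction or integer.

7

route A: (1)·(1/3) + (2)·(1/3) + (4)·(1/6) + (7)·(1/6) = 17/6.
route B: (10)·(1/3) + (3)·(1/3) + (5)·(1/6) + (0)·(1/6) = 31/6.
route C: (8)·(1/3) + (9)·(1/3) + (3)·(1/6) + (5)·(1/6) = 7.
The best pure response is route C with expected payoff 7.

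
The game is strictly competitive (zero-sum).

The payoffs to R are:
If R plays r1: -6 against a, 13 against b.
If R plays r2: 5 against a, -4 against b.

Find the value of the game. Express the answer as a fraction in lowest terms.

Row minima are -6 and -4, so R's maximin is -4; column maxima are 5 and 13, so C's minimax is 5. These differ, so the equilibrium is in mixed strategies.
Let R play r1 with probability p. C is indifferent when −6p + 5(1−p) = 13p − 4(1−p), giving p = 9/28.
Let C play a with probability q. R is indifferent when −6q + 13(1−q) = 5q − 4(1−q), giving q = 17/28.
The value is -6·(17/28) + (13)·(11/28) = 41/28.

41/28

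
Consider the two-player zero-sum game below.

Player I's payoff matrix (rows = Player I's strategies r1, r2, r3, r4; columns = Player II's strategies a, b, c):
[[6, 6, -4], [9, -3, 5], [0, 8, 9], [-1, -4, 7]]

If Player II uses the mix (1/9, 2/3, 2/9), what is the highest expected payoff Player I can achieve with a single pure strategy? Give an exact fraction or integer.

r1: (6)·(1/9) + (6)·(2/3) + (-4)·(2/9) = 34/9.
r2: (9)·(1/9) + (-3)·(2/3) + (5)·(2/9) = 1/9.
r3: (0)·(1/9) + (8)·(2/3) + (9)·(2/9) = 22/3.
r4: (-1)·(1/9) + (-4)·(2/3) + (7)·(2/9) = -11/9.
The best pure response is r3 with expected payoff 22/3.

22/3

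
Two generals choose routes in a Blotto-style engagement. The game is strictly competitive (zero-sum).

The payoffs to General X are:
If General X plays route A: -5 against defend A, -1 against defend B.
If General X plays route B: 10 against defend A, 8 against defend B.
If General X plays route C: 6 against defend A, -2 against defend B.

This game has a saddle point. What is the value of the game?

Row minima: -5, 8, -2 → General X's maximin is 8.
Column maxima: 10, 8 → General Y's minimax is 8.
They coincide at (route B, defend B), so the value is 8.

8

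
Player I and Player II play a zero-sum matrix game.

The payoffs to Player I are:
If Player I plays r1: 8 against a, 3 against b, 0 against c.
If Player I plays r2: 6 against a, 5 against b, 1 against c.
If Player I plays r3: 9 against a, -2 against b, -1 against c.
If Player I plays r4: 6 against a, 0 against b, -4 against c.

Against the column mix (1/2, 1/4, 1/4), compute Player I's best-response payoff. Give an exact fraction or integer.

19/4

r1: (8)·(1/2) + (3)·(1/4) + (0)·(1/4) = 19/4.
r2: (6)·(1/2) + (5)·(1/4) + (1)·(1/4) = 9/2.
r3: (9)·(1/2) + (-2)·(1/4) + (-1)·(1/4) = 15/4.
r4: (6)·(1/2) + (0)·(1/4) + (-4)·(1/4) = 2.
The best pure response is r1 with expected payoff 19/4.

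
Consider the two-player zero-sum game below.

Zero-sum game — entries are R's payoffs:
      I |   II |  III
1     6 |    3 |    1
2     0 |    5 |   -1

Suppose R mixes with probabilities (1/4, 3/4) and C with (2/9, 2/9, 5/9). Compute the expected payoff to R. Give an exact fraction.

Against (2/9, 2/9, 5/9), each row's expected payoff is 1: 23/9; 2: 5/9.
Taking the (1/4, 3/4)-weighted average: (1/4)·(23/9) + (3/4)·(5/9) = 19/18.

19/18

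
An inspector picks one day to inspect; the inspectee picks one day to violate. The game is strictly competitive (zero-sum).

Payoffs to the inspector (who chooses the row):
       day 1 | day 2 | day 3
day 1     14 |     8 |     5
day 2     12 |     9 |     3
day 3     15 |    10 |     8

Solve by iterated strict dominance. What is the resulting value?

Column day 2 is strictly dominated by day 3 for the inspectee (5<8, 3<9, 8<10); eliminate day 2.
Column day 1 is strictly dominated by day 3 for the inspectee (5<14, 3<12, 8<15); eliminate day 1.
Row day 2 is strictly dominated by row day 1 (5>3); eliminate day 2.
Row day 1 is strictly dominated by row day 3 (8>5); eliminate day 1.
Only (day 3, day 3) remains, with payoff 8.

8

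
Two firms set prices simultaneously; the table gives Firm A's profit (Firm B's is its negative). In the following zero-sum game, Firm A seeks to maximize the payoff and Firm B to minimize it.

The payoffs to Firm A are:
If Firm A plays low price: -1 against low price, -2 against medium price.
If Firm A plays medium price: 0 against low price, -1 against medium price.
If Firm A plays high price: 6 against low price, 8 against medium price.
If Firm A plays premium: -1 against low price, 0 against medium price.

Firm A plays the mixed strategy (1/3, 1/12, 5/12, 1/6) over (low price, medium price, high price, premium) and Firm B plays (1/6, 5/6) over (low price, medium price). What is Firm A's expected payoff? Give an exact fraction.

Against (1/6, 5/6), each row's expected payoff is low price: -11/6; medium price: -5/6; high price: 23/3; premium: -1/6.
Taking the (1/3, 1/12, 5/12, 1/6)-weighted average: (1/3)·(-11/6) + (1/12)·(-5/6) + (5/12)·(23/3) + (1/6)·(-1/6) = 179/72.

179/72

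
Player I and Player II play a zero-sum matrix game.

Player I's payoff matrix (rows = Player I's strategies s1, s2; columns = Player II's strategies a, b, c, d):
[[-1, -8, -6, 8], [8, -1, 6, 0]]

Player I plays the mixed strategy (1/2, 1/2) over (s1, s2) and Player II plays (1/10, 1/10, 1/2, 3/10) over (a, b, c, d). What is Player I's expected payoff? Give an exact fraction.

Against (1/10, 1/10, 1/2, 3/10), each row's expected payoff is s1: -3/2; s2: 37/10.
Taking the (1/2, 1/2)-weighted average: (1/2)·(-3/2) + (1/2)·(37/10) = 11/10.

11/10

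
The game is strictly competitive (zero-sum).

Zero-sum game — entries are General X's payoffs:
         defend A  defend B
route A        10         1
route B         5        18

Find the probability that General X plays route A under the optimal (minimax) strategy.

13/22

Row minima are 1 and 5, so General X's maximin is 5; column maxima are 10 and 18, so General Y's minimax is 10. These differ, so the equilibrium is in mixed strategies.
Let General X play route A with probability p. General Y is indifferent when 10p + 5(1−p) = p + 18(1−p), giving p = 13/22.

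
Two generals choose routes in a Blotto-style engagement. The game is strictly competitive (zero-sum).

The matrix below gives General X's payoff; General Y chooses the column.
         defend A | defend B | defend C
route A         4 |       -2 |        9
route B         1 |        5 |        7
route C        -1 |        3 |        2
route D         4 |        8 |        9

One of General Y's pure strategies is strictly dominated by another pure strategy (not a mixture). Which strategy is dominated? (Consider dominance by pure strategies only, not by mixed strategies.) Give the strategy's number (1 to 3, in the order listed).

General Y prefers columns that give General X less. Compare defend C with defend A: 4 < 9, 1 < 7, -1 < 2, 4 < 9.
So defend A strictly dominates defend C for General Y; defend C is strictly dominated.

3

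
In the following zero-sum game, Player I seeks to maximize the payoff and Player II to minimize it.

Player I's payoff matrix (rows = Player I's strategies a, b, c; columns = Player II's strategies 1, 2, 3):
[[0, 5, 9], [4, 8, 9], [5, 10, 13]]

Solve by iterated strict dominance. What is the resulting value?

Row a is strictly dominated by row c (5>0, 10>5, 13>9); eliminate a.
Column 3 is strictly dominated by 1 for Player II (4<9, 5<13); eliminate 3.
Column 2 is strictly dominated by 1 for Player II (4<8, 5<10); eliminate 2.
Row b is strictly dominated by row c (5>4); eliminate b.
Only (c, 1) remains, with payoff 5.

5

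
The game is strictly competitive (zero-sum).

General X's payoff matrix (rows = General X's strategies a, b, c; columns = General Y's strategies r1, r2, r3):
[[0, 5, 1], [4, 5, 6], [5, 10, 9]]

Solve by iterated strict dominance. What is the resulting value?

5

Column r3 is strictly dominated by r1 for General Y (0<1, 4<6, 5<9); eliminate r3.
Row a is strictly dominated by row c (5>0, 10>5); eliminate a.
Row b is strictly dominated by row c (5>4, 10>5); eliminate b.
Column r2 is strictly dominated by r1 for General Y (5<10); eliminate r2.
Only (c, r1) remains, with payoff 5.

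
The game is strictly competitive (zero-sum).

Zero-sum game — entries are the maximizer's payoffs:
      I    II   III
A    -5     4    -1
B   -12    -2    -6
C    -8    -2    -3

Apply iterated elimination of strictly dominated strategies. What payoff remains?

Row C is strictly dominated by row A (-5>-8, 4>-2, -1>-3); eliminate C.
Column II is strictly dominated by I for the minimizer (-5<4, -12<-2); eliminate II.
Column III is strictly dominated by I for the minimizer (-5<-1, -12<-6); eliminate III.
Row B is strictly dominated by row A (-5>-12); eliminate B.
Only (A, I) remains, with payoff -5.

-5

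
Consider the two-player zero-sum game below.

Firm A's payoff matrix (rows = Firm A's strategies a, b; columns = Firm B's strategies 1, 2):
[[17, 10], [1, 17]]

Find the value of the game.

Row minima are 10 and 1, so Firm A's maximin is 10; column maxima are 17 and 17, so Firm B's minimax is 17. These differ, so the equilibrium is in mixed strategies.
Let Firm A play a with probability p. Firm B is indifferent when 17p + (1−p) = 10p + 17(1−p), giving p = 16/23.
Let Firm B play 1 with probability q. Firm A is indifferent when 17q + 10(1−q) = q + 17(1−q), giving q = 7/23.
The value is 17·(7/23) + (10)·(16/23) = 279/23.

279/23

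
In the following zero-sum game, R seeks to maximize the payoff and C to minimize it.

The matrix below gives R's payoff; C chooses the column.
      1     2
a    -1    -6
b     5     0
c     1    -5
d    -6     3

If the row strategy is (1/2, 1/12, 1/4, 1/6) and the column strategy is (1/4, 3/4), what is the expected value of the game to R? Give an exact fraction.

Against (1/4, 3/4), each row's expected payoff is a: -19/4; b: 5/4; c: -7/2; d: 3/4.
Taking the (1/2, 1/12, 1/4, 1/6)-weighted average: (1/2)·(-19/4) + (1/12)·(5/4) + (1/4)·(-7/2) + (1/6)·(3/4) = -145/48.

-145/48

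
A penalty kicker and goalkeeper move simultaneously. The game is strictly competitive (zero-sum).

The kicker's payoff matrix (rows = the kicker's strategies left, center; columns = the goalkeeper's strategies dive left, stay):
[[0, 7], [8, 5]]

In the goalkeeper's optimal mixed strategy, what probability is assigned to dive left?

Row minima are 0 and 5, so the kicker's maximin is 5; column maxima are 8 and 7, so the goalkeeper's minimax is 7. These differ, so the equilibrium is in mixed strategies.
Let the goalkeeper play dive left with probability q. The kicker is indifferent when 7(1−q) = 8q + 5(1−q), giving q = 1/5.

1/5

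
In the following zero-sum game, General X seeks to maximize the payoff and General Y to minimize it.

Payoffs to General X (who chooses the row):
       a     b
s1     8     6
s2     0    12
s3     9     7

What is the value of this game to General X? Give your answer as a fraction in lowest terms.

Row s1 is strictly dominated by row s3, so General X never plays it.
The remaining 2×2 game on (s2, s3) × (a, b) has no saddle point. Let General X play s2 with probability p; indifference gives 9(1−p) = 12p + 7(1−p), so p = 1/7.
Similarly General Y's optimal q on a is 5/14, and the value is 0·(5/14) + (12)·(9/14) = 54/7.

54/7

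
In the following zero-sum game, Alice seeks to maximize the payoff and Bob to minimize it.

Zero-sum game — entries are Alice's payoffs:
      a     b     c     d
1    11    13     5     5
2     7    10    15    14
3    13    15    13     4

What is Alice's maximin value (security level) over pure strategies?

7

The worst-case payoff for each row is 1: 5, 2: 7, 3: 4.
The best of these is 7.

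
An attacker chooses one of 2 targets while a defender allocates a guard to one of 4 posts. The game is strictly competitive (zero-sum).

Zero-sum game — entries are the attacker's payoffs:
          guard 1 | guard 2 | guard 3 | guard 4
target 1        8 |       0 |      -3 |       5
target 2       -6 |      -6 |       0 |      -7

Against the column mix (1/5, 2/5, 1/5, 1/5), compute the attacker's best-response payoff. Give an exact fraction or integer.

target 1: (8)·(1/5) + (0)·(2/5) + (-3)·(1/5) + (5)·(1/5) = 2.
target 2: (-6)·(1/5) + (-6)·(2/5) + (0)·(1/5) + (-7)·(1/5) = -5.
The best pure response is target 1 with expected payoff 2.

2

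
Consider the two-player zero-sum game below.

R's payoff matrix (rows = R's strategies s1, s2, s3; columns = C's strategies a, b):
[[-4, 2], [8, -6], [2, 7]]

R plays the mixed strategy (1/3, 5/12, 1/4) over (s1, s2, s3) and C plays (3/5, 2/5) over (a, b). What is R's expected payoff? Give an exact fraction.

Against (3/5, 2/5), each row's expected payoff is s1: -8/5; s2: 12/5; s3: 4.
Taking the (1/3, 5/12, 1/4)-weighted average: (1/3)·(-8/5) + (5/12)·(12/5) + (1/4)·(4) = 22/15.

22/15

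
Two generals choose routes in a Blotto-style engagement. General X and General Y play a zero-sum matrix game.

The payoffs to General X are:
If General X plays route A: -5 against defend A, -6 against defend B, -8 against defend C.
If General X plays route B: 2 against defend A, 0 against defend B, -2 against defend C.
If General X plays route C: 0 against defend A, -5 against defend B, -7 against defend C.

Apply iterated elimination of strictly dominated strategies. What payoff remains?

Column defend A is strictly dominated by defend B for General Y (-6<-5, 0<2, -5<0); eliminate defend A.
Column defend B is strictly dominated by defend C for General Y (-8<-6, -2<0, -7<-5); eliminate defend B.
Row route C is strictly dominated by row route B (-2>-7); eliminate route C.
Row route A is strictly dominated by row route B (-2>-8); eliminate route A.
Only (route B, defend C) remains, with payoff -2.

-2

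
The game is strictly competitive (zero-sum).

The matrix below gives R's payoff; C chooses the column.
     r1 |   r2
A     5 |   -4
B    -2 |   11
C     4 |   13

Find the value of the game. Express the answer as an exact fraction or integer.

Row B is strictly dominated by row C, so R never plays it.
The remaining 2×2 game on (A, C) × (r1, r2) has no saddle point. Let R play A with probability p; indifference gives 5p + 4(1−p) = −4p + 13(1−p), so p = 1/2.
Similarly C's optimal q on r1 is 17/18, and the value is 5·(17/18) + (-4)·(1/18) = 9/2.

9/2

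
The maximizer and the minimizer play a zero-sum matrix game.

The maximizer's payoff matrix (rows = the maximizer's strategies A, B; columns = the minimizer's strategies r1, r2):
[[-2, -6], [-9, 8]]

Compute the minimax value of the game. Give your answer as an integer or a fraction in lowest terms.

Row minima are -6 and -9, so the maximizer's maximin is -6; column maxima are -2 and 8, so the minimizer's minimax is -2. These differ, so the equilibrium is in mixed strategies.
Let the maximizer play A with probability p. The minimizer is indifferent when −2p − 9(1−p) = −6p + 8(1−p), giving p = 17/21.
Let the minimizer play r1 with probability q. The maximizer is indifferent when −2q − 6(1−q) = −9q + 8(1−q), giving q = 2/3.
The value is -2·(2/3) + (-6)·(1/3) = -10/3.

-10/3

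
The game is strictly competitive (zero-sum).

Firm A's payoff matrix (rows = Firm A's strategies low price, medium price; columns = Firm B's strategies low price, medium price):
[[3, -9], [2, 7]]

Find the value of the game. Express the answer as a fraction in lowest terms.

39/17

Row minima are -9 and 2, so Firm A's maximin is 2; column maxima are 3 and 7, so Firm B's minimax is 3. These differ, so the equilibrium is in mixed strategies.
Let Firm A play low price with probability p. Firm B is indifferent when 3p + 2(1−p) = −9p + 7(1−p), giving p = 5/17.
Let Firm B play low price with probability q. Firm A is indifferent when 3q − 9(1−q) = 2q + 7(1−q), giving q = 16/17.
The value is 3·(16/17) + (-9)·(1/17) = 39/17.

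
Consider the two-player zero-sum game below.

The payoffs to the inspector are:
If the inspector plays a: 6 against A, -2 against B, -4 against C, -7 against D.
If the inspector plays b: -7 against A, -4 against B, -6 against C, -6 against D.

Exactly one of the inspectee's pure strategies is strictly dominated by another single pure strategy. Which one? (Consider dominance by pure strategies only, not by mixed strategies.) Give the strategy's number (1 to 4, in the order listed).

The inspectee prefers columns that give the inspector less. Compare B with C: -4 < -2, -6 < -4.
So C strictly dominates B for the inspectee; B is strictly dominated.

2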